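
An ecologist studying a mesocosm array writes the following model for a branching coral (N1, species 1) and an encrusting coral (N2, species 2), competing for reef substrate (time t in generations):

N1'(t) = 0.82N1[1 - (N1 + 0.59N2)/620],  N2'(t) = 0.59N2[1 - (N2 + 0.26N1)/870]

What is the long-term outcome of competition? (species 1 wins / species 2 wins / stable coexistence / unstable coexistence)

stable coexistence

Compare the nullcline intercepts: K1/α12 = 620/0.59 = 1050 > K2 = 870; K2/α21 = 870/0.26 = 3350 > K1 = 620.
Since both inequalities hold, each species can invade when rare, so the interior equilibrium is stable.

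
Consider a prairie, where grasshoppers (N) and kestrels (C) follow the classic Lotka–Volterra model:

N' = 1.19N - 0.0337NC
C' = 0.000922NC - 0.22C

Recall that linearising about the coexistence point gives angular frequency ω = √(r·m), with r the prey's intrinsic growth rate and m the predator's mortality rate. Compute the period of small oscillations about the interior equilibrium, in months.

Here r = 1.19 and m = 0.22, so r·m = 0.262.
ω = √0.262 = 0.512 per month, hence T = 2π/ω ≈ 12.3 months.

T ≈ 12.3 months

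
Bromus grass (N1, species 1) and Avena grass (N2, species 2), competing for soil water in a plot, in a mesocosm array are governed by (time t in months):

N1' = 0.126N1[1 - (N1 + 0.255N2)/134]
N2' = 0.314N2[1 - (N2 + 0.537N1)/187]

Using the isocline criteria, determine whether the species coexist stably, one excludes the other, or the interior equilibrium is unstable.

Compare the nullcline intercepts: K1/α12 = 134/0.255 = 525 > K2 = 187; K2/α21 = 187/0.537 = 348 > K1 = 134.
Since both inequalities hold, each species can invade when rare, so the interior equilibrium is stable.

stable coexistence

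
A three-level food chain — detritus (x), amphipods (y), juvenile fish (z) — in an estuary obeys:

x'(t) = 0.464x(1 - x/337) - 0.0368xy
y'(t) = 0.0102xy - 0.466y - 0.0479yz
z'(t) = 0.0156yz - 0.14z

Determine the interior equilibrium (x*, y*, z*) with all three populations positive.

x* ≈ 97.1, y* ≈ 8.97, z* ≈ 11

From dz/dt = 0: 0.0156y* = 0.14, so y* = 8.97.
From dx/dt = 0: 0.464(1 - x*/337) = 0.0368·8.97, giving x* = 337·(1 - 0.712) = 97.1.
From dy/dt = 0: 0.0102·97.1 - 0.466 = 0.0479z*, so z* = 0.525/0.0479 = 11.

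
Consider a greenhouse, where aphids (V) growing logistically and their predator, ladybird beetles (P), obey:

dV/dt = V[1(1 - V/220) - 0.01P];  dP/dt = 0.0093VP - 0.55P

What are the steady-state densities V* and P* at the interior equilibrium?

From dP/dt = 0 with P > 0: 0.0093V* = 0.55, so V* = 59.1.
Substitute into dV/dt = 0: 1(1 - 59.1/220) = 0.01P*.
The bracket is 0.731, giving P* = 0.731/0.01 = 73.1.

V* ≈ 59.1, P* ≈ 73.1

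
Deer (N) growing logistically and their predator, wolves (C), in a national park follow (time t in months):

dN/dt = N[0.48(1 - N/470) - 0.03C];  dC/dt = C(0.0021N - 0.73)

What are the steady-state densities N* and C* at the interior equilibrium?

N* ≈ 348, C* ≈ 4.17

From dC/dt = 0 with C > 0: 0.0021N* = 0.73, so N* = 348.
Substitute into dN/dt = 0: 0.48(1 - 348/470) = 0.03C*.
The bracket is 0.26, giving C* = 0.125/0.03 = 4.17.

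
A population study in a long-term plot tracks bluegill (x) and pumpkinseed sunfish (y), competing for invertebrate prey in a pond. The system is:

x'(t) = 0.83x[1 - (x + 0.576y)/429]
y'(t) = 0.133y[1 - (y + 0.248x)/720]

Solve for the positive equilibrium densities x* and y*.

x* ≈ 16.7, y* ≈ 716

Setting both brackets to zero gives the nullclines x + 0.576y = 429 and 0.248x + y = 720.
Substituting y = 720 - 0.248x into the first: x(1 - 0.576·0.248) = 429 - 0.576·720.
So x* = 14.3/0.857 = 16.7, and then y* = 720 - 0.248·16.7 = 716.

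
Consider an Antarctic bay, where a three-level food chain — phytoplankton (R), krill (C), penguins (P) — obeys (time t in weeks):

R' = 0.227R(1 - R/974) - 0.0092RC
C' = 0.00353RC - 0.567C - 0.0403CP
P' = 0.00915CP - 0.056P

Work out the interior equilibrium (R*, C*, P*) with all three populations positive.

From dP/dt = 0: 0.00915C* = 0.056, so C* = 6.12.
From dR/dt = 0: 0.227(1 - R*/974) = 0.0092·6.12, giving R* = 974·(1 - 0.248) = 732.
From dC/dt = 0: 0.00353·732 - 0.567 = 0.0403P*, so P* = 2.02/0.0403 = 50.1.

R* ≈ 732, C* ≈ 6.12, P* ≈ 50.1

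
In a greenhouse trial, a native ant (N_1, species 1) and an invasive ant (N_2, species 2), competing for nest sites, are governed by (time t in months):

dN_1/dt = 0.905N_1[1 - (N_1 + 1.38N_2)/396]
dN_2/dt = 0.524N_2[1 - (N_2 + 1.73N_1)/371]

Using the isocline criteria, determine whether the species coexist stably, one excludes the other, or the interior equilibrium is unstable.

unstable coexistence (outcome depends on initial conditions)

Compare the nullcline intercepts: K1/α12 = 396/1.38 = 287 < K2 = 371; K2/α21 = 371/1.73 = 214 < K1 = 396.
Since both are reversed, neither can invade when rare; the interior point is a saddle.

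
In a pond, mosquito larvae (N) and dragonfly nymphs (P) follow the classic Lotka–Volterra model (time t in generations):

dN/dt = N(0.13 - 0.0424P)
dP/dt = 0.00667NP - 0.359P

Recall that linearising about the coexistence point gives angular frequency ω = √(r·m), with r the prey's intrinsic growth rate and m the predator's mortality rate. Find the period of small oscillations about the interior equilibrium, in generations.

Here r = 0.13 and m = 0.359, so r·m = 0.0467.
ω = √0.0467 = 0.216 per generation, hence T = 2π/ω ≈ 29.1 generations.

T ≈ 29.1 generations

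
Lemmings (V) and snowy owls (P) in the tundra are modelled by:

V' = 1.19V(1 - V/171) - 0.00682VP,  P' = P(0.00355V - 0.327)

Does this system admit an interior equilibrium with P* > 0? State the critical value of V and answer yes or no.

The predator equation gives dP/dt > 0 only when V > 0.327/0.00355 = 92.1.
Without the predator, V → K = 171. Since 171 > 92.1, the predator can invade and persist.

Threshold V = 92.1; K > 92.1, so yes, the predator persists.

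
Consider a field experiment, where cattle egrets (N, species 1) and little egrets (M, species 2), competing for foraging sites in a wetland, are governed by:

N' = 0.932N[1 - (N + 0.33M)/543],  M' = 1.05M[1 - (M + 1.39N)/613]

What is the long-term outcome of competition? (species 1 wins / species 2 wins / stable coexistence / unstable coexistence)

Compare the nullcline intercepts: K1/α12 = 543/0.33 = 1650 > K2 = 613; K2/α21 = 613/1.39 = 441 < K1 = 543.
Since the inequalities point opposite ways, species 1 can invade but species 2 cannot.

species 1 excludes species 2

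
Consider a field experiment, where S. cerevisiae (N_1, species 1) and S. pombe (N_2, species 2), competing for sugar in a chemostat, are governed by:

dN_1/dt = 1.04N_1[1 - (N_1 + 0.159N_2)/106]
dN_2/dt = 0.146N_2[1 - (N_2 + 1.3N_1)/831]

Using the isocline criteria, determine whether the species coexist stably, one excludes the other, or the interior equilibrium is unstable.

Compare the nullcline intercepts: K1/α12 = 106/0.159 = 667 < K2 = 831; K2/α21 = 831/1.3 = 639 > K1 = 106.
Since the inequalities point opposite ways, species 2 can invade but species 1 cannot.

species 2 excludes species 1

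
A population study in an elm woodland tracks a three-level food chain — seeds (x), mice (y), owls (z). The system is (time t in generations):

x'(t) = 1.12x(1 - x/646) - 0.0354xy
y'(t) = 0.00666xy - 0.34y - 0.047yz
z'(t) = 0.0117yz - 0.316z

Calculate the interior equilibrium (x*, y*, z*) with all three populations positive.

From dz/dt = 0: 0.0117y* = 0.316, so y* = 27.
From dx/dt = 0: 1.12(1 - x*/646) = 0.0354·27, giving x* = 646·(1 - 0.854) = 94.5.
From dy/dt = 0: 0.00666·94.5 - 0.34 = 0.047z*, so z* = 0.29/0.047 = 6.16.

x* ≈ 94.5, y* ≈ 27, z* ≈ 6.16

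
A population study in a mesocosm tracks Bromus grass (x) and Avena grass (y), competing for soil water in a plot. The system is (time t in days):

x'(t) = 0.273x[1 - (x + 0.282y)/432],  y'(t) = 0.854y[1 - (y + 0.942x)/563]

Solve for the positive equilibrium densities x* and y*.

Setting both brackets to zero gives the nullclines x + 0.282y = 432 and 0.942x + y = 563.
Substituting y = 563 - 0.942x into the first: x(1 - 0.282·0.942) = 432 - 0.282·563.
So x* = 273/0.734 = 372, and then y* = 563 - 0.942·372 = 213.

x* ≈ 372, y* ≈ 213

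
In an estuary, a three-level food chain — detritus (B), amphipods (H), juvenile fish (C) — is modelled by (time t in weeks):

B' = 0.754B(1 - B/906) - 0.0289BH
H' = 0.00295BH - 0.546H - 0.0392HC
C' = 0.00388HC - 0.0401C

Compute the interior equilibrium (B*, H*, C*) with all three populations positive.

B* ≈ 547, H* ≈ 10.3, C* ≈ 27.2

From dC/dt = 0: 0.00388H* = 0.0401, so H* = 10.3.
From dB/dt = 0: 0.754(1 - B*/906) = 0.0289·10.3, giving B* = 906·(1 - 0.396) = 547.
From dH/dt = 0: 0.00295·547 - 0.546 = 0.0392C*, so C* = 1.07/0.0392 = 27.2.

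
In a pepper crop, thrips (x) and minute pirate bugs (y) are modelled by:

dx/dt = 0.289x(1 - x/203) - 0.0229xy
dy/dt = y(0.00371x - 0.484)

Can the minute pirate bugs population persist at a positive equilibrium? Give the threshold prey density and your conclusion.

Threshold x = 130; K > 130, so yes, the predator persists.

The predator equation gives dy/dt > 0 only when x > 0.484/0.00371 = 130.
Without the predator, x → K = 203. Since 203 > 130, the predator can invade and persist.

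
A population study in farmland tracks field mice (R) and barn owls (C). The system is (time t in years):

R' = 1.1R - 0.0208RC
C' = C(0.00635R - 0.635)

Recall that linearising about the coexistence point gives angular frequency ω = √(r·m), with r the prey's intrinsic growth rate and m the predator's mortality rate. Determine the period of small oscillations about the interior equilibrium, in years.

T ≈ 7.52 years

Here r = 1.1 and m = 0.635, so r·m = 0.699.
ω = √0.699 = 0.836 per year, hence T = 2π/ω ≈ 7.52 years.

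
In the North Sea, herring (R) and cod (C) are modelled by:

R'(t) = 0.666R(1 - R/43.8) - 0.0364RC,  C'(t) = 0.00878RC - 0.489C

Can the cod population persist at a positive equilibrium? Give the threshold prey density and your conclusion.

The predator equation gives dC/dt > 0 only when R > 0.489/0.00878 = 55.7.
Without the predator, R → K = 43.8. Since 43.8 < 55.7, the predator cannot invade.

Threshold R = 55.7; K < 55.7, so no, the predator goes extinct.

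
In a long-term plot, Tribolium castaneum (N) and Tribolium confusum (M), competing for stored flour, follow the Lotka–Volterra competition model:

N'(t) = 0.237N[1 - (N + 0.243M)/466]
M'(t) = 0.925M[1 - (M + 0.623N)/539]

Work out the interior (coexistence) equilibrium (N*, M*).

Setting both brackets to zero gives the nullclines N + 0.243M = 466 and 0.623N + M = 539.
Substituting M = 539 - 0.623N into the first: N(1 - 0.243·0.623) = 466 - 0.243·539.
So N* = 335/0.849 = 395, and then M* = 539 - 0.623·395 = 293.

N* ≈ 395, M* ≈ 293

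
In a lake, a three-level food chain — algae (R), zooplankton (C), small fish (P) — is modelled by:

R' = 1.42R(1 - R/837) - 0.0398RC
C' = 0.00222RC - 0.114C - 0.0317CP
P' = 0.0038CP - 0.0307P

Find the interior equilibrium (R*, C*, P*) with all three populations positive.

From dP/dt = 0: 0.0038C* = 0.0307, so C* = 8.08.
From dR/dt = 0: 1.42(1 - R*/837) = 0.0398·8.08, giving R* = 837·(1 - 0.226) = 647.
From dC/dt = 0: 0.00222·647 - 0.114 = 0.0317P*, so P* = 1.32/0.0317 = 41.7.

R* ≈ 647, C* ≈ 8.08, P* ≈ 41.7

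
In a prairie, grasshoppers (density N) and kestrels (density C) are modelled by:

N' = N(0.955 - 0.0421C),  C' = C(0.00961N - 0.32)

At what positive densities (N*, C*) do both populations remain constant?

Set dC/dt = 0 with C > 0: 0.00961N - 0.32 = 0, so N* = 0.32/0.00961 = 33.3.
Set dN/dt = 0 with N > 0: 0.955 - 0.0421C = 0, so C* = 0.955/0.0421 = 22.7.

N* ≈ 33.3, C* ≈ 22.7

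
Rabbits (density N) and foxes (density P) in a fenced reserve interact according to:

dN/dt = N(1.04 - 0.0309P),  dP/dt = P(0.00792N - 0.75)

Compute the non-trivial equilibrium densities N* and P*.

N* ≈ 94.7, P* ≈ 33.7

Set dP/dt = 0 with P > 0: 0.00792N - 0.75 = 0, so N* = 0.75/0.00792 = 94.7.
Set dN/dt = 0 with N > 0: 1.04 - 0.0309P = 0, so P* = 1.04/0.0309 = 33.7.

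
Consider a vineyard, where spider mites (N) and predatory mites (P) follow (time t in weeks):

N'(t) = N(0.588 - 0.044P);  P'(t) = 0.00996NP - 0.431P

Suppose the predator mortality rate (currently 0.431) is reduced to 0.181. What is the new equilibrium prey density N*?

N* ≈ 18.2

At the interior fixed point, setting dP/dt = 0 with P > 0 fixes N* = (predator death rate)/(NP coefficient) — independent of the other coefficients.
With the change, N* = 0.181/0.00996 = 18.2; it falls from 43.3.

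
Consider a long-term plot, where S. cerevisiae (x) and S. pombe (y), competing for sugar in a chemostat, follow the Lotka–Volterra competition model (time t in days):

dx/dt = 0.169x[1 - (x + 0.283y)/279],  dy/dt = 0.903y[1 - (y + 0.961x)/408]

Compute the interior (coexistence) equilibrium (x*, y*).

Setting both brackets to zero gives the nullclines x + 0.283y = 279 and 0.961x + y = 408.
Substituting y = 408 - 0.961x into the first: x(1 - 0.283·0.961) = 279 - 0.283·408.
So x* = 164/0.728 = 225, and then y* = 408 - 0.961·225 = 192.

x* ≈ 225, y* ≈ 192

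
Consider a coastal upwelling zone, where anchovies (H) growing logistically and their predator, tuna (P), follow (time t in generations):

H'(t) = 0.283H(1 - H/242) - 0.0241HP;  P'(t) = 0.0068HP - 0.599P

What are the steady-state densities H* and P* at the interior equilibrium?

From dP/dt = 0 with P > 0: 0.0068H* = 0.599, so H* = 88.1.
Substitute into dH/dt = 0: 0.283(1 - 88.1/242) = 0.0241P*.
The bracket is 0.636, giving P* = 0.18/0.0241 = 7.47.

H* ≈ 88.1, P* ≈ 7.47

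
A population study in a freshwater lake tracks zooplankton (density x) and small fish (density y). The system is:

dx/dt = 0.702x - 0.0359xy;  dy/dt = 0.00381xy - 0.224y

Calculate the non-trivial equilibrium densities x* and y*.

Set dy/dt = 0 with y > 0: 0.00381x - 0.224 = 0, so x* = 0.224/0.00381 = 58.8.
Set dx/dt = 0 with x > 0: 0.702 - 0.0359y = 0, so y* = 0.702/0.0359 = 19.6.

x* ≈ 58.8, y* ≈ 19.6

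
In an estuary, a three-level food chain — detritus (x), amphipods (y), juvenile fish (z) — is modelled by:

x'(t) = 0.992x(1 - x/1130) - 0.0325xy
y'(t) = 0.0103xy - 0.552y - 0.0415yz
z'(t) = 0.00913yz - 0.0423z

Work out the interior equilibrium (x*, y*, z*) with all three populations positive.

From dz/dt = 0: 0.00913y* = 0.0423, so y* = 4.63.
From dx/dt = 0: 0.992(1 - x*/1130) = 0.0325·4.63, giving x* = 1130·(1 - 0.152) = 958.
From dy/dt = 0: 0.0103·958 - 0.552 = 0.0415z*, so z* = 9.32/0.0415 = 225.

x* ≈ 958, y* ≈ 4.63, z* ≈ 225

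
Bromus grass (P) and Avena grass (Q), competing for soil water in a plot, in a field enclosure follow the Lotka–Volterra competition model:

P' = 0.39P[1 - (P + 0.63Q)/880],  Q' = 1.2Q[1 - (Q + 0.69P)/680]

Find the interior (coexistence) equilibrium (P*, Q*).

P* ≈ 799, Q* ≈ 129

Setting both brackets to zero gives the nullclines P + 0.63Q = 880 and 0.69P + Q = 680.
Substituting Q = 680 - 0.69P into the first: P(1 - 0.63·0.69) = 880 - 0.63·680.
So P* = 452/0.565 = 799, and then Q* = 680 - 0.69·799 = 129.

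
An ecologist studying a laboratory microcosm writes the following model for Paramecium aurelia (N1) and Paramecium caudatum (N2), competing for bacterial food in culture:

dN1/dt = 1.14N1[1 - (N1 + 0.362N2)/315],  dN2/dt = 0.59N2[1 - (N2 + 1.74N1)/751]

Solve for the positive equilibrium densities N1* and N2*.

Setting both brackets to zero gives the nullclines N1 + 0.362N2 = 315 and 1.74N1 + N2 = 751.
Substituting N2 = 751 - 1.74N1 into the first: N1(1 - 0.362·1.74) = 315 - 0.362·751.
So N1* = 43.1/0.37 = 117, and then N2* = 751 - 1.74·117 = 548.

N1* ≈ 117, N2* ≈ 548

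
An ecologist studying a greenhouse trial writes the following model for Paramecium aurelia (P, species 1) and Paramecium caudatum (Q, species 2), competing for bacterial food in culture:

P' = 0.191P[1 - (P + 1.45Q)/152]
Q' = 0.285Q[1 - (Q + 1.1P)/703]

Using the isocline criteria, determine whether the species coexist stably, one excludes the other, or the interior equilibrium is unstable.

Compare the nullcline intercepts: K1/α12 = 152/1.45 = 105 < K2 = 703; K2/α21 = 703/1.1 = 639 > K1 = 152.
Since the inequalities point opposite ways, species 2 can invade but species 1 cannot.

species 2 excludes species 1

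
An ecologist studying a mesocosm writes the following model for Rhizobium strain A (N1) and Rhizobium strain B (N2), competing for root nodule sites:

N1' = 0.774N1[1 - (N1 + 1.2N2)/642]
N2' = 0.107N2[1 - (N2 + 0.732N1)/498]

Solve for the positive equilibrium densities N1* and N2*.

N1* ≈ 365, N2* ≈ 231

Setting both brackets to zero gives the nullclines N1 + 1.2N2 = 642 and 0.732N1 + N2 = 498.
Substituting N2 = 498 - 0.732N1 into the first: N1(1 - 1.2·0.732) = 642 - 1.2·498.
So N1* = 44.4/0.122 = 365, and then N2* = 498 - 0.732·365 = 231.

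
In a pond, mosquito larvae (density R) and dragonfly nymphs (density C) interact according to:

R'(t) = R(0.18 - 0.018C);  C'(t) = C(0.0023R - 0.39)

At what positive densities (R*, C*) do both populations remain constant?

R* ≈ 170, C* ≈ 10

Set dC/dt = 0 with C > 0: 0.0023R - 0.39 = 0, so R* = 0.39/0.0023 = 170.
Set dR/dt = 0 with R > 0: 0.18 - 0.018C = 0, so C* = 0.18/0.018 = 10.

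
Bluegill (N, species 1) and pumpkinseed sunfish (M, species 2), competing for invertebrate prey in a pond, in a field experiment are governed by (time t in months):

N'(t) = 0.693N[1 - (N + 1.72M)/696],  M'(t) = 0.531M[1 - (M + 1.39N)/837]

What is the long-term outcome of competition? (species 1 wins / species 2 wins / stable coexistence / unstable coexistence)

Compare the nullcline intercepts: K1/α12 = 696/1.72 = 405 < K2 = 837; K2/α21 = 837/1.39 = 602 < K1 = 696.
Since both are reversed, neither can invade when rare; the interior point is a saddle.

unstable coexistence (outcome depends on initial conditions)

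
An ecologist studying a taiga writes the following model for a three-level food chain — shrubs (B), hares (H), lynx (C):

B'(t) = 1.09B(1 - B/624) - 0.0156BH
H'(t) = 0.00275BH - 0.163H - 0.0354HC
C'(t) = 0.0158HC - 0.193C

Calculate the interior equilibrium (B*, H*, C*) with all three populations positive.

From dC/dt = 0: 0.0158H* = 0.193, so H* = 12.2.
From dB/dt = 0: 1.09(1 - B*/624) = 0.0156·12.2, giving B* = 624·(1 - 0.175) = 515.
From dH/dt = 0: 0.00275·515 - 0.163 = 0.0354C*, so C* = 1.25/0.0354 = 35.4.

B* ≈ 515, H* ≈ 12.2, C* ≈ 35.4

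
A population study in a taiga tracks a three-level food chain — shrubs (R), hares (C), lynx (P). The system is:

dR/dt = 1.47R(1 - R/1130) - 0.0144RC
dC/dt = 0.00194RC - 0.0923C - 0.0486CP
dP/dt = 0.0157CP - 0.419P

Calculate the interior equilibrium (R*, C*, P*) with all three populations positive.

From dP/dt = 0: 0.0157C* = 0.419, so C* = 26.7.
From dR/dt = 0: 1.47(1 - R*/1130) = 0.0144·26.7, giving R* = 1130·(1 - 0.261) = 835.
From dC/dt = 0: 0.00194·835 - 0.0923 = 0.0486P*, so P* = 1.53/0.0486 = 31.4.

R* ≈ 835, C* ≈ 26.7, P* ≈ 31.4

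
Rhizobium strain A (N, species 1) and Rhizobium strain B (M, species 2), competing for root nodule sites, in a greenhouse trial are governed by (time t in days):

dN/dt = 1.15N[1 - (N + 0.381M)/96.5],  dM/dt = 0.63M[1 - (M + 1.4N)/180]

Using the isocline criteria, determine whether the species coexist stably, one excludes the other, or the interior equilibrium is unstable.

stable coexistence

Compare the nullcline intercepts: K1/α12 = 96.5/0.381 = 253 > K2 = 180; K2/α21 = 180/1.4 = 129 > K1 = 96.5.
Since both inequalities hold, each species can invade when rare, so the interior equilibrium is stable.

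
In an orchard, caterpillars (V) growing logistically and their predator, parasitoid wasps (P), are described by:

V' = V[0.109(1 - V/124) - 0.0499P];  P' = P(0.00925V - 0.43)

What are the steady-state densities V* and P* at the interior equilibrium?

V* ≈ 46.5, P* ≈ 1.37

From dP/dt = 0 with P > 0: 0.00925V* = 0.43, so V* = 46.5.
Substitute into dV/dt = 0: 0.109(1 - 46.5/124) = 0.0499P*.
The bracket is 0.625, giving P* = 0.0681/0.0499 = 1.37.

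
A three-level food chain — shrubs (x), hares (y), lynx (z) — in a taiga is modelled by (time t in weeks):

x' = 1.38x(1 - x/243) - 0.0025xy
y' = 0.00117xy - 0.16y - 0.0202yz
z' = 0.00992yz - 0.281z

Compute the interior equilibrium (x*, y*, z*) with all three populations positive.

x* ≈ 231, y* ≈ 28.3, z* ≈ 5.43

From dz/dt = 0: 0.00992y* = 0.281, so y* = 28.3.
From dx/dt = 0: 1.38(1 - x*/243) = 0.0025·28.3, giving x* = 243·(1 - 0.0513) = 231.
From dy/dt = 0: 0.00117·231 - 0.16 = 0.0202z*, so z* = 0.11/0.0202 = 5.43.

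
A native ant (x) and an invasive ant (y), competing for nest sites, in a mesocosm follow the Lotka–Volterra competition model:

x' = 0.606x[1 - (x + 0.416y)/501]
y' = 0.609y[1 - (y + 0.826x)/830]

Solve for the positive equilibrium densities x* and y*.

Setting both brackets to zero gives the nullclines x + 0.416y = 501 and 0.826x + y = 830.
Substituting y = 830 - 0.826x into the first: x(1 - 0.416·0.826) = 501 - 0.416·830.
So x* = 156/0.656 = 237, and then y* = 830 - 0.826·237 = 634.

x* ≈ 237, y* ≈ 634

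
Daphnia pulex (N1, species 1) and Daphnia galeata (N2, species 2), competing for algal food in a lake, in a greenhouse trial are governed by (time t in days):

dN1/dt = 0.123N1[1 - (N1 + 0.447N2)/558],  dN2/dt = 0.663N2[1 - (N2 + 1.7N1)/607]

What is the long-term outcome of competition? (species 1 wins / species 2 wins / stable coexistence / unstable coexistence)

Compare the nullcline intercepts: K1/α12 = 558/0.447 = 1250 > K2 = 607; K2/α21 = 607/1.7 = 357 < K1 = 558.
Since the inequalities point opposite ways, species 1 can invade but species 2 cannot.

species 1 excludes species 2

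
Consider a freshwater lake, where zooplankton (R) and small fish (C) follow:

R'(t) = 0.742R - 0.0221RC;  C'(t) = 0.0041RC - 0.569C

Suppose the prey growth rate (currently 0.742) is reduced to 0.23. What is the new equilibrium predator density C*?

C* ≈ 10.4

At the interior fixed point, setting dR/dt = 0 with R > 0 fixes C* = (prey growth rate)/(RC coefficient) — independent of the other coefficients.
With the change, C* = 0.23/0.0221 = 10.4; it falls from 33.6.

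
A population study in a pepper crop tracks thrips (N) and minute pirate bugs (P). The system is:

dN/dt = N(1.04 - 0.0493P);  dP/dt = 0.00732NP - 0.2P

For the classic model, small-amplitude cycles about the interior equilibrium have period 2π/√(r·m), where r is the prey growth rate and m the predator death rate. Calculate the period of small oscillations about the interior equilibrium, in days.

T ≈ 13.8 days

Here r = 1.04 and m = 0.2, so r·m = 0.208.
ω = √0.208 = 0.456 per day, hence T = 2π/ω ≈ 13.8 days.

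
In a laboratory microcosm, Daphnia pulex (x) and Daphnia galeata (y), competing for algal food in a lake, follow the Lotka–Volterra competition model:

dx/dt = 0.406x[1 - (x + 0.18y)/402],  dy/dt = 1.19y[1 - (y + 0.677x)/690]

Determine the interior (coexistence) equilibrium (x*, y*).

x* ≈ 316, y* ≈ 476

Setting both brackets to zero gives the nullclines x + 0.18y = 402 and 0.677x + y = 690.
Substituting y = 690 - 0.677x into the first: x(1 - 0.18·0.677) = 402 - 0.18·690.
So x* = 278/0.878 = 316, and then y* = 690 - 0.677·316 = 476.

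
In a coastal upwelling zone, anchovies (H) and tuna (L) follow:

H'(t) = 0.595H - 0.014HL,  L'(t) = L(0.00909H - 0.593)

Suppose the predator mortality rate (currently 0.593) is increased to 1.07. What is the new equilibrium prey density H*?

H* ≈ 118

At the interior fixed point, setting dL/dt = 0 with L > 0 fixes H* = (predator death rate)/(HL coefficient) — independent of the other coefficients.
With the change, H* = 1.07/0.00909 = 118; it rises from 65.2.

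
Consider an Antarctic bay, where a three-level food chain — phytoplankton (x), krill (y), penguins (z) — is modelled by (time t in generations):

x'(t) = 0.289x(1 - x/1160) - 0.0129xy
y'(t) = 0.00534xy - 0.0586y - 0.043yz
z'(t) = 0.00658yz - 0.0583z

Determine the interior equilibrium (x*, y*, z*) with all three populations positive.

From dz/dt = 0: 0.00658y* = 0.0583, so y* = 8.86.
From dx/dt = 0: 0.289(1 - x*/1160) = 0.0129·8.86, giving x* = 1160·(1 - 0.395) = 701.
From dy/dt = 0: 0.00534·701 - 0.0586 = 0.043z*, so z* = 3.69/0.043 = 85.7.

x* ≈ 701, y* ≈ 8.86, z* ≈ 85.7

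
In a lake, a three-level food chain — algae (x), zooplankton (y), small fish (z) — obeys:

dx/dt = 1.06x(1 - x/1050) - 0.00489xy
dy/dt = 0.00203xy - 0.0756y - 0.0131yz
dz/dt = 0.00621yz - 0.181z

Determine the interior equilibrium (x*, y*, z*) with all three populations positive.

From dz/dt = 0: 0.00621y* = 0.181, so y* = 29.1.
From dx/dt = 0: 1.06(1 - x*/1050) = 0.00489·29.1, giving x* = 1050·(1 - 0.134) = 909.
From dy/dt = 0: 0.00203·909 - 0.0756 = 0.0131z*, so z* = 1.77/0.0131 = 135.

x* ≈ 909, y* ≈ 29.1, z* ≈ 135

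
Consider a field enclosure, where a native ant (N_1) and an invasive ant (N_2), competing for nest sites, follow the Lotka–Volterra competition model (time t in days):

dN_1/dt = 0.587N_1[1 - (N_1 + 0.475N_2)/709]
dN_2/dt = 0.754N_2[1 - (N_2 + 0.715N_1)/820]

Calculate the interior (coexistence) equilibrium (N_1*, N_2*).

Setting both brackets to zero gives the nullclines N_1 + 0.475N_2 = 709 and 0.715N_1 + N_2 = 820.
Substituting N_2 = 820 - 0.715N_1 into the first: N_1(1 - 0.475·0.715) = 709 - 0.475·820.
So N_1* = 320/0.66 = 484, and then N_2* = 820 - 0.715·484 = 474.

N_1* ≈ 484, N_2* ≈ 474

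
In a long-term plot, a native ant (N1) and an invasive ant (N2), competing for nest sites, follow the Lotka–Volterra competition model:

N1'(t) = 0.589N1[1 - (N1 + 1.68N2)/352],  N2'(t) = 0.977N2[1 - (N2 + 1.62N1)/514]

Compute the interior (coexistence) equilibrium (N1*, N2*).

N1* ≈ 297, N2* ≈ 32.7

Setting both brackets to zero gives the nullclines N1 + 1.68N2 = 352 and 1.62N1 + N2 = 514.
Substituting N2 = 514 - 1.62N1 into the first: N1(1 - 1.68·1.62) = 352 - 1.68·514.
So N1* = -512/-1.72 = 297, and then N2* = 514 - 1.62·297 = 32.7.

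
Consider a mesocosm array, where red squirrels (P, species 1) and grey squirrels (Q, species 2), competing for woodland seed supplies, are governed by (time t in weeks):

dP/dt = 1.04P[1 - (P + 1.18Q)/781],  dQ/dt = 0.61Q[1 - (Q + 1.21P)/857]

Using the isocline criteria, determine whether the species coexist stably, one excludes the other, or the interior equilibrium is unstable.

unstable coexistence (outcome depends on initial conditions)

Compare the nullcline intercepts: K1/α12 = 781/1.18 = 662 < K2 = 857; K2/α21 = 857/1.21 = 708 < K1 = 781.
Since both are reversed, neither can invade when rare; the interior point is a saddle.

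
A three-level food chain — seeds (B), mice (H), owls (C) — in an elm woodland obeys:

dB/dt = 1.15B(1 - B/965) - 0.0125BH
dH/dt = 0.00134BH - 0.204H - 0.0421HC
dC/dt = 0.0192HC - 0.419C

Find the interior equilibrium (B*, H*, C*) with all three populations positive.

From dC/dt = 0: 0.0192H* = 0.419, so H* = 21.8.
From dB/dt = 0: 1.15(1 - B*/965) = 0.0125·21.8, giving B* = 965·(1 - 0.237) = 736.
From dH/dt = 0: 0.00134·736 - 0.204 = 0.0421C*, so C* = 0.782/0.0421 = 18.6.

B* ≈ 736, H* ≈ 21.8, C* ≈ 18.6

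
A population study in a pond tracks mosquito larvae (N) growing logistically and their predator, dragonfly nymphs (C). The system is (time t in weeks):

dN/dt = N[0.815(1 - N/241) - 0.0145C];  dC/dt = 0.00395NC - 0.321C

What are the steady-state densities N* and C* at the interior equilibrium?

N* ≈ 81.3, C* ≈ 37.3

From dC/dt = 0 with C > 0: 0.00395N* = 0.321, so N* = 81.3.
Substitute into dN/dt = 0: 0.815(1 - 81.3/241) = 0.0145C*.
The bracket is 0.663, giving C* = 0.54/0.0145 = 37.3.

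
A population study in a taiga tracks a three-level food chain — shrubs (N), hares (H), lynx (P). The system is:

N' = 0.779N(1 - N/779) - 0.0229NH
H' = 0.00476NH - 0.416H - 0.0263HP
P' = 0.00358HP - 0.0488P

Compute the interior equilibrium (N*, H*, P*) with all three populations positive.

From dP/dt = 0: 0.00358H* = 0.0488, so H* = 13.6.
From dN/dt = 0: 0.779(1 - N*/779) = 0.0229·13.6, giving N* = 779·(1 - 0.401) = 467.
From dH/dt = 0: 0.00476·467 - 0.416 = 0.0263P*, so P* = 1.81/0.0263 = 68.7.

N* ≈ 467, H* ≈ 13.6, P* ≈ 68.7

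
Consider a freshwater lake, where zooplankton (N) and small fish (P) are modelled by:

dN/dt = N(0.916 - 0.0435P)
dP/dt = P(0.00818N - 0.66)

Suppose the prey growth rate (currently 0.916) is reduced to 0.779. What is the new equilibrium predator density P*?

At the interior fixed point, setting dN/dt = 0 with N > 0 fixes P* = (prey growth rate)/(NP coefficient) — independent of the other coefficients.
With the change, P* = 0.779/0.0435 = 17.9; it falls from 21.1.

P* ≈ 17.9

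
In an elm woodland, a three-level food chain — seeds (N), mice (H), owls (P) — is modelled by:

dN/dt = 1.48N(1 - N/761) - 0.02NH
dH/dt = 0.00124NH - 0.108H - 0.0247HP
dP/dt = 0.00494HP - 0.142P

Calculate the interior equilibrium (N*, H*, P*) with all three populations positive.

N* ≈ 465, H* ≈ 28.7, P* ≈ 19

From dP/dt = 0: 0.00494H* = 0.142, so H* = 28.7.
From dN/dt = 0: 1.48(1 - N*/761) = 0.02·28.7, giving N* = 761·(1 - 0.388) = 465.
From dH/dt = 0: 0.00124·465 - 0.108 = 0.0247P*, so P* = 0.469/0.0247 = 19.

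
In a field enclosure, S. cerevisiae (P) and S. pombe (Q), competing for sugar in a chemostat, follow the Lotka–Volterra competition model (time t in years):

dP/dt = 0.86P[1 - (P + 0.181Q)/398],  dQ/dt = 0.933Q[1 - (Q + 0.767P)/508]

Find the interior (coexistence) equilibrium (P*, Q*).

P* ≈ 355, Q* ≈ 235

Setting both brackets to zero gives the nullclines P + 0.181Q = 398 and 0.767P + Q = 508.
Substituting Q = 508 - 0.767P into the first: P(1 - 0.181·0.767) = 398 - 0.181·508.
So P* = 306/0.861 = 355, and then Q* = 508 - 0.767·355 = 235.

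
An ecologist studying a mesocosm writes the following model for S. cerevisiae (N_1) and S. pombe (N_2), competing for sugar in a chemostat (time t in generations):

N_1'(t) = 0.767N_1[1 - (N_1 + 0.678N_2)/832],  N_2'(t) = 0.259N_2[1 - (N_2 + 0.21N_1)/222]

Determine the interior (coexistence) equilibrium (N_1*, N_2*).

N_1* ≈ 795, N_2* ≈ 55.1

Setting both brackets to zero gives the nullclines N_1 + 0.678N_2 = 832 and 0.21N_1 + N_2 = 222.
Substituting N_2 = 222 - 0.21N_1 into the first: N_1(1 - 0.678·0.21) = 832 - 0.678·222.
So N_1* = 681/0.858 = 795, and then N_2* = 222 - 0.21·795 = 55.1.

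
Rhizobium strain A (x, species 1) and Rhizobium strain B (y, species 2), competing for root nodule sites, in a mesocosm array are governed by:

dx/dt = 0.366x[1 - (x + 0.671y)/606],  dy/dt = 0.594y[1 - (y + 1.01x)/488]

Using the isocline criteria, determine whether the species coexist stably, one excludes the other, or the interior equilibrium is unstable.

species 1 excludes species 2

Compare the nullcline intercepts: K1/α12 = 606/0.671 = 903 > K2 = 488; K2/α21 = 488/1.01 = 483 < K1 = 606.
Since the inequalities point opposite ways, species 1 can invade but species 2 cannot.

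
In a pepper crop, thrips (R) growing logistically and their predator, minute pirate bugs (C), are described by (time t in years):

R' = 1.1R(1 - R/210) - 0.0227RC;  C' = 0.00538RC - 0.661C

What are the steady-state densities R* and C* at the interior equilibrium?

From dC/dt = 0 with C > 0: 0.00538R* = 0.661, so R* = 123.
Substitute into dR/dt = 0: 1.1(1 - 123/210) = 0.0227C*.
The bracket is 0.415, giving C* = 0.456/0.0227 = 20.1.

R* ≈ 123, C* ≈ 20.1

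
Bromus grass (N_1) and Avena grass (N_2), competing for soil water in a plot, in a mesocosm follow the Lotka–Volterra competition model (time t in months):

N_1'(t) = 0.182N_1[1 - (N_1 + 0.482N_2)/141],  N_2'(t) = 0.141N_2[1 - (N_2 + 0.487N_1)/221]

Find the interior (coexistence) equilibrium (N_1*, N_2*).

N_1* ≈ 45.1, N_2* ≈ 199

Setting both brackets to zero gives the nullclines N_1 + 0.482N_2 = 141 and 0.487N_1 + N_2 = 221.
Substituting N_2 = 221 - 0.487N_1 into the first: N_1(1 - 0.482·0.487) = 141 - 0.482·221.
So N_1* = 34.5/0.765 = 45.1, and then N_2* = 221 - 0.487·45.1 = 199.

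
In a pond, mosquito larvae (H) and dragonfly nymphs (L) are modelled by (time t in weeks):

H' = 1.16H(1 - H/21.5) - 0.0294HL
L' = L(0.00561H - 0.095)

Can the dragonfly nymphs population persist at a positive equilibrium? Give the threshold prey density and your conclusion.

Threshold H = 16.9; K > 16.9, so yes, the predator persists.

The predator equation gives dL/dt > 0 only when H > 0.095/0.00561 = 16.9.
Without the predator, H → K = 21.5. Since 21.5 > 16.9, the predator can invade and persist.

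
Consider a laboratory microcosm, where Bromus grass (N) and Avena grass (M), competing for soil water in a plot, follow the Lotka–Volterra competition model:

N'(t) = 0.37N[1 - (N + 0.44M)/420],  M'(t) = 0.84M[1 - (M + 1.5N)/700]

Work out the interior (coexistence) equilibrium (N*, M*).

Setting both brackets to zero gives the nullclines N + 0.44M = 420 and 1.5N + M = 700.
Substituting M = 700 - 1.5N into the first: N(1 - 0.44·1.5) = 420 - 0.44·700.
So N* = 112/0.34 = 329, and then M* = 700 - 1.5·329 = 206.

N* ≈ 329, M* ≈ 206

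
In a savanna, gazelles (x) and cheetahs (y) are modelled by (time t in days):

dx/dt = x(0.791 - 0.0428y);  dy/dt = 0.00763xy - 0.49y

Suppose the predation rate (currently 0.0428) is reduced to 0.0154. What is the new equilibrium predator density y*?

At the interior fixed point, setting dx/dt = 0 with x > 0 fixes y* = (prey growth rate)/(xy coefficient) — independent of the other coefficients.
With the change, y* = 0.791/0.0154 = 51.4; it rises from 18.5.

y* ≈ 51.4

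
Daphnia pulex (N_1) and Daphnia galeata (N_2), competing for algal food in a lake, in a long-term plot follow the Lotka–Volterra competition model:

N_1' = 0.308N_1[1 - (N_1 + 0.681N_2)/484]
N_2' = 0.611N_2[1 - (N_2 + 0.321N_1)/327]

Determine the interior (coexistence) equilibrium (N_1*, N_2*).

Setting both brackets to zero gives the nullclines N_1 + 0.681N_2 = 484 and 0.321N_1 + N_2 = 327.
Substituting N_2 = 327 - 0.321N_1 into the first: N_1(1 - 0.681·0.321) = 484 - 0.681·327.
So N_1* = 261/0.781 = 334, and then N_2* = 327 - 0.321·334 = 220.

N_1* ≈ 334, N_2* ≈ 220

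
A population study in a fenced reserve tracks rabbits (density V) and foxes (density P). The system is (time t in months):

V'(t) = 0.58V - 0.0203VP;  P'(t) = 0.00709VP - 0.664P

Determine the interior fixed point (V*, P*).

Set dP/dt = 0 with P > 0: 0.00709V - 0.664 = 0, so V* = 0.664/0.00709 = 93.7.
Set dV/dt = 0 with V > 0: 0.58 - 0.0203P = 0, so P* = 0.58/0.0203 = 28.6.

V* ≈ 93.7, P* ≈ 28.6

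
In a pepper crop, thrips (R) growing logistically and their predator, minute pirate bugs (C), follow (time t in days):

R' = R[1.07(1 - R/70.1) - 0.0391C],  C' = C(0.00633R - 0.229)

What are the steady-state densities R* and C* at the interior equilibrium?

From dC/dt = 0 with C > 0: 0.00633R* = 0.229, so R* = 36.2.
Substitute into dR/dt = 0: 1.07(1 - 36.2/70.1) = 0.0391C*.
The bracket is 0.484, giving C* = 0.518/0.0391 = 13.2.

R* ≈ 36.2, C* ≈ 13.2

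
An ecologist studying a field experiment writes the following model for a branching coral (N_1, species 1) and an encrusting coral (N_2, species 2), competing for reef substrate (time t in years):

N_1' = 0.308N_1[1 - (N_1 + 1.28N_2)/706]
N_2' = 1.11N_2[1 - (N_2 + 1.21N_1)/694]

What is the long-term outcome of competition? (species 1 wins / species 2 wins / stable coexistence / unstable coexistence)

Compare the nullcline intercepts: K1/α12 = 706/1.28 = 552 < K2 = 694; K2/α21 = 694/1.21 = 574 < K1 = 706.
Since both are reversed, neither can invade when rare; the interior point is a saddle.

unstable coexistence (outcome depends on initial conditions)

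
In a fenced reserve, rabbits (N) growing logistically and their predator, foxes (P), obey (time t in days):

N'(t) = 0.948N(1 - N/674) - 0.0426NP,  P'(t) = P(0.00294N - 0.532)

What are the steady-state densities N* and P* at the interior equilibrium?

N* ≈ 181, P* ≈ 16.3

From dP/dt = 0 with P > 0: 0.00294N* = 0.532, so N* = 181.
Substitute into dN/dt = 0: 0.948(1 - 181/674) = 0.0426P*.
The bracket is 0.732, giving P* = 0.693/0.0426 = 16.3.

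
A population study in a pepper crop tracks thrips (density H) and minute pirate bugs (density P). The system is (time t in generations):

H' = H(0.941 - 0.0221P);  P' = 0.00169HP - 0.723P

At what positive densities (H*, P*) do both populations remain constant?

H* ≈ 428, P* ≈ 42.6

Set dP/dt = 0 with P > 0: 0.00169H - 0.723 = 0, so H* = 0.723/0.00169 = 428.
Set dH/dt = 0 with H > 0: 0.941 - 0.0221P = 0, so P* = 0.941/0.0221 = 42.6.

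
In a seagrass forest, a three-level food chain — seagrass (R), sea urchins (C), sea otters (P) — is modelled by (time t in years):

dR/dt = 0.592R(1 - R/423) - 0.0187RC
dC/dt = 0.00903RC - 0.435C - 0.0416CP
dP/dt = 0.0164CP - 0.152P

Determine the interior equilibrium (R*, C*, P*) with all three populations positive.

From dP/dt = 0: 0.0164C* = 0.152, so C* = 9.27.
From dR/dt = 0: 0.592(1 - R*/423) = 0.0187·9.27, giving R* = 423·(1 - 0.293) = 299.
From dC/dt = 0: 0.00903·299 - 0.435 = 0.0416P*, so P* = 2.27/0.0416 = 54.5.

R* ≈ 299, C* ≈ 9.27, P* ≈ 54.5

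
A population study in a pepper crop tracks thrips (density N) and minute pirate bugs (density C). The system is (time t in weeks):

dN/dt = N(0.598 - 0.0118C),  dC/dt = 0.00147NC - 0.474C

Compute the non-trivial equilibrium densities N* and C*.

Set dC/dt = 0 with C > 0: 0.00147N - 0.474 = 0, so N* = 0.474/0.00147 = 322.
Set dN/dt = 0 with N > 0: 0.598 - 0.0118C = 0, so C* = 0.598/0.0118 = 50.7.

N* ≈ 322, C* ≈ 50.7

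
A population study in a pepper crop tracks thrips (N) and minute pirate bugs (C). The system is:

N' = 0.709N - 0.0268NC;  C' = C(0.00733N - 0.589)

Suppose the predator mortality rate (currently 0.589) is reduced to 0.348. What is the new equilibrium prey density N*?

N* ≈ 47.5

At the interior fixed point, setting dC/dt = 0 with C > 0 fixes N* = (predator death rate)/(NC coefficient) — independent of the other coefficients.
With the change, N* = 0.348/0.00733 = 47.5; it falls from 80.4.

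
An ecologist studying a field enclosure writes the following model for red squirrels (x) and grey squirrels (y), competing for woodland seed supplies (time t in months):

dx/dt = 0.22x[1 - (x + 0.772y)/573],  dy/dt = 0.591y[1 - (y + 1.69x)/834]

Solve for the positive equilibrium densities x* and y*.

x* ≈ 233, y* ≈ 441

Setting both brackets to zero gives the nullclines x + 0.772y = 573 and 1.69x + y = 834.
Substituting y = 834 - 1.69x into the first: x(1 - 0.772·1.69) = 573 - 0.772·834.
So x* = -70.8/-0.305 = 233, and then y* = 834 - 1.69·233 = 441.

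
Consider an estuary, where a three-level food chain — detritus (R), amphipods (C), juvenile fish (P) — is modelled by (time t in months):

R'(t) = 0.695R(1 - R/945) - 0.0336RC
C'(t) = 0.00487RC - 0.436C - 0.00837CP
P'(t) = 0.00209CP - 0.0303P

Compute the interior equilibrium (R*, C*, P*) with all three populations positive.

R* ≈ 283, C* ≈ 14.5, P* ≈ 112

From dP/dt = 0: 0.00209C* = 0.0303, so C* = 14.5.
From dR/dt = 0: 0.695(1 - R*/945) = 0.0336·14.5, giving R* = 945·(1 - 0.701) = 283.
From dC/dt = 0: 0.00487·283 - 0.436 = 0.00837P*, so P* = 0.941/0.00837 = 112.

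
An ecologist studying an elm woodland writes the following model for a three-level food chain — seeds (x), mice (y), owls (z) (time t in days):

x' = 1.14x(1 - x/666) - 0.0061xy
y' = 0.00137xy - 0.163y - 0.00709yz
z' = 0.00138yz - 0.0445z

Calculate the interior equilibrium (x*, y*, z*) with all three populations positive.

From dz/dt = 0: 0.00138y* = 0.0445, so y* = 32.2.
From dx/dt = 0: 1.14(1 - x*/666) = 0.0061·32.2, giving x* = 666·(1 - 0.173) = 551.
From dy/dt = 0: 0.00137·551 - 0.163 = 0.00709z*, so z* = 0.592/0.00709 = 83.5.

x* ≈ 551, y* ≈ 32.2, z* ≈ 83.5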